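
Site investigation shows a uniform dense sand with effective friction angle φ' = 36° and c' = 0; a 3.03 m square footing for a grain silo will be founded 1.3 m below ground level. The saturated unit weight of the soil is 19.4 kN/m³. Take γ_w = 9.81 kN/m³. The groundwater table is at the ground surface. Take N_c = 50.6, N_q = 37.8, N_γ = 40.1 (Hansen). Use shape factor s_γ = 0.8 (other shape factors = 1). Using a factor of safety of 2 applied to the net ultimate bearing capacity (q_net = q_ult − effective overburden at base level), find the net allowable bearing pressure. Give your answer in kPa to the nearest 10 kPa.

γ' = 19.4 − 9.81 = 9.59 kN/m³ (submerged throughout). q = 9.59 × 1.3 = 12.467 kPa; the same γ' applies in the ½γBN_γ term.
q·N_q = 12.467 × 37.8 = 471.25 kPa
0.5·γ·B·N_γ·s_γ = 0.5 × 9.59 × 3.03 × 40.1 × 0.8 = 466.09 kPa
q_ult = 471.25 + 466.09 = 937.34 kPa.
Net ultimate: q_net = 937.34 − 12.467 = 924.87 kPa.
q_all(net) = 924.87 / 2 = 462.44 kPa.

q_all(net) ≈ 460 kPa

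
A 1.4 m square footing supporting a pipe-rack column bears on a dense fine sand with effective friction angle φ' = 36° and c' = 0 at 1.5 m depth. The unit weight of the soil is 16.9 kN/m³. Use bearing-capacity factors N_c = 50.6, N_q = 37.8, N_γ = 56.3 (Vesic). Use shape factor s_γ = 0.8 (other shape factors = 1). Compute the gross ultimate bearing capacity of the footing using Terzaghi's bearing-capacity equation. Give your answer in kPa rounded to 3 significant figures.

Overburden at base level: q = 16.9 × 1.5 = 25.35 kPa.
Surcharge term q·N_q = 25.35 × 37.8 = 958.23 kPa; self-weight term 0.5·γ·B·N_γ·s_γ = 0.5 × 16.9 × 1.4 × 56.3 × 0.8 = 532.82 kPa.
q_ult = 958.23 + 532.82 = 1491.1 kPa.

q_ult ≈ 1490 kPa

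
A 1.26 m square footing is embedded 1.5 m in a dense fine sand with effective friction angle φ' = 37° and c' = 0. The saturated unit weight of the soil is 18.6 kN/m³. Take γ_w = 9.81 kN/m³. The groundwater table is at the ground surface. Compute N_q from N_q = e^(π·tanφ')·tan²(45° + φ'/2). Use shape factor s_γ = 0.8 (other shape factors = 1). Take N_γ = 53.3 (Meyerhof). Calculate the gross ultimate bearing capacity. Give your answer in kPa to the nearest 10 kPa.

q_ult ≈ 800 kPa

tan37° = 0.7536, so N_q = e^(π×0.7536)·tan²(63.5°) = 10.669 × 4.023 = 42.92.
γ' = 18.6 − 9.81 = 8.79 kN/m³ (submerged throughout). q = 8.79 × 1.5 = 13.185 kPa; the same γ' applies in the ½γBN_γ term.
q·N_q = 13.185 × 42.92 = 565.9 kPa
0.5·γ·B·N_γ·s_γ = 0.5 × 8.79 × 1.26 × 53.3 × 0.8 = 236.13 kPa
q_ult = 565.9 + 236.13 = 802.03 kPa.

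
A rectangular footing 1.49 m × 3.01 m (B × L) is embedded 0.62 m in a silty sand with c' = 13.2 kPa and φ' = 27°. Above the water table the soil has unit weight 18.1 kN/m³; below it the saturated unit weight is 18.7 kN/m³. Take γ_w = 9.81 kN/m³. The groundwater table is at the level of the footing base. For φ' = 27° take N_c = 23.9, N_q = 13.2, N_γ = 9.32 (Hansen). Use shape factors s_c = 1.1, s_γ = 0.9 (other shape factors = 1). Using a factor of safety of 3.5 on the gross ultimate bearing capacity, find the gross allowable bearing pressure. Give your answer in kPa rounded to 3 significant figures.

q_all ≈ 157 kPa

q = γ·D_f = 18.1 × 0.62 = 11.222 kPa.
For the ½γBN_γ term take γ' = 18.7 − 9.81 = 8.89 kN/m³ (soil below base is submerged).
c·N_c·s_c = 13.2 × 23.9 × 1.1 = 347.03 kPa
q·N_q = 11.222 × 13.2 = 148.13 kPa
0.5·γ·B·N_γ·s_γ = 0.5 × 8.89 × 1.49 × 9.32 × 0.9 = 55.554 kPa
q_ult = 347.03 + 148.13 + 55.554 = 550.71 kPa.
q_all = 550.71 / 3.5 = 157.35 kPa.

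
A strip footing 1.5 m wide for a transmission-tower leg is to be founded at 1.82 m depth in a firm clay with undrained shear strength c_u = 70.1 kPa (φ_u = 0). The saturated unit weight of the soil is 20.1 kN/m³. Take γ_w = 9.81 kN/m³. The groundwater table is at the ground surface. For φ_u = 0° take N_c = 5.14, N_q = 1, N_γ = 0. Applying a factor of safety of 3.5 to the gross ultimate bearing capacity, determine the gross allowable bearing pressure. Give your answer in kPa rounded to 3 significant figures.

q_all ≈ 108 kPa

With the water table at the surface the whole profile is submerged: γ' = 20.1 − 9.81 = 10.29 kN/m³, so q = γ'·D_f = 18.728 kPa.
q_ult = c·N_c + q·N_q
     = 70.1 × 5.14 + 18.728 × 1
     = 360.31 + 18.728 = 379.04 kPa.
q_all = q_ult / FS = 379.04 / 3.5 = 108.3 kPa.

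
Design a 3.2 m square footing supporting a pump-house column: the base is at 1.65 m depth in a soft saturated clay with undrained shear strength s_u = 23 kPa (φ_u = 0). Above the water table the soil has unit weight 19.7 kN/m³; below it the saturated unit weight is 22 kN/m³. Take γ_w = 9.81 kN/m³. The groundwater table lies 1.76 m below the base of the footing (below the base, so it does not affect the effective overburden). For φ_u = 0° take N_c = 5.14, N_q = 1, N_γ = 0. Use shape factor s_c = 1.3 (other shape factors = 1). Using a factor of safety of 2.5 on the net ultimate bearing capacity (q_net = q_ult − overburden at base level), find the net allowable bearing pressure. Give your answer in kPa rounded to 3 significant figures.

q_all(net) ≈ 61.5 kPa

Effective surcharge at the founding depth q = γ·D_f = 19.7 × 1.65 = 32.505 kPa.
q_ult = c·N_c·s_c + q·N_q
     = 23 × 5.14 × 1.3 + 32.505 × 1
     = 153.69 + 32.505 = 186.19 kPa.
q_net = 186.19 − 32.505 = 153.69 kPa.
q_all(net) = 153.69 / 2.5 = 61.474 kPa.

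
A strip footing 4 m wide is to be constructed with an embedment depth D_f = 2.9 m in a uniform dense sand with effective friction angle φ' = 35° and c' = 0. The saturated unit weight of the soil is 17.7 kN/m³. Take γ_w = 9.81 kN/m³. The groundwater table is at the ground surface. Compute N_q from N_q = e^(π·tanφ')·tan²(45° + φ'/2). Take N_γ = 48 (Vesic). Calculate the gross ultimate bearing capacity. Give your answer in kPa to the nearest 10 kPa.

tan35° = 0.7002, so N_q = e^(π×0.7002)·tan²(62.5°) = 9.023 × 3.69 = 33.3.
With the water table at the surface the whole profile is submerged: γ' = 17.7 − 9.81 = 7.89 kN/m³, so q = γ'·D_f = 22.881 kPa; the same γ' applies in the ½γBN_γ term.
q_ult = q·N_q + 0.5·γ·B·N_γ
     = 22.881 × 33.296 + 0.5 × 7.89 × 4 × 48
     = 761.85 + 757.44 = 1519.3 kPa.

q_ult ≈ 1520 kPa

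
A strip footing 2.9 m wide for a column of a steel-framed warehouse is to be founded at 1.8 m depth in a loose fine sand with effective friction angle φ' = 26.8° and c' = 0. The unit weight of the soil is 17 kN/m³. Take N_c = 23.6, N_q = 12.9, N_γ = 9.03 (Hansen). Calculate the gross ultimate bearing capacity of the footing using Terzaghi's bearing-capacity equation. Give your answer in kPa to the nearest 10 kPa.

Overburden at base level: q = 17 × 1.8 = 30.6 kPa.
Surcharge term q·N_q = 30.6 × 12.9 = 394.74 kPa; self-weight term 0.5·γ·B·N_γ = 0.5 × 17 × 2.9 × 9.03 = 222.59 kPa.
q_ult = 394.74 + 222.59 = 617.33 kPa.

q_ult ≈ 620 kPa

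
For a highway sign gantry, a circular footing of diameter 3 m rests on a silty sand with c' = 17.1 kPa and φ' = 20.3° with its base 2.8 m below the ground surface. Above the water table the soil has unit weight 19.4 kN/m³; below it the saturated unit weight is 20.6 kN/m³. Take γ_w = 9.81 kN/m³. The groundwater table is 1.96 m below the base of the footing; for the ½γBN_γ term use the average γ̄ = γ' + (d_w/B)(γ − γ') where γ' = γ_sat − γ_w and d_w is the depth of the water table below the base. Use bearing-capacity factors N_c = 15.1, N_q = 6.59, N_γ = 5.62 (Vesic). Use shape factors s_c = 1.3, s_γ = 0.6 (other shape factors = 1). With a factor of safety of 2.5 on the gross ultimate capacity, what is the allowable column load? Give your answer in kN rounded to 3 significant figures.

P_all ≈ 2200 kN

Effective surcharge at the founding depth q = γ·D_f = 19.4 × 2.8 = 54.32 kPa.
With d_w = 1.96 m < B, γ̄ = 10.79 + (1.96/3) × (19.4 − 10.79) = 16.415 kN/m³.
q_ult = c·N_c·s_c + q·N_q + 0.5·γ·B·N_γ·s_γ
     = 17.1 × 15.1 × 1.3 + 54.32 × 6.59 + 0.5 × 16.415 × 3 × 5.62 × 0.6
     = 335.67 + 357.97 + 83.028 = 776.67 kPa.
Gross allowable pressure q_all = 776.67 / 2.5 = 310.67 kPa.
Footing area = 7.0686 m², so allowable column load = 310.67 × 7.0686 = 2196 kN.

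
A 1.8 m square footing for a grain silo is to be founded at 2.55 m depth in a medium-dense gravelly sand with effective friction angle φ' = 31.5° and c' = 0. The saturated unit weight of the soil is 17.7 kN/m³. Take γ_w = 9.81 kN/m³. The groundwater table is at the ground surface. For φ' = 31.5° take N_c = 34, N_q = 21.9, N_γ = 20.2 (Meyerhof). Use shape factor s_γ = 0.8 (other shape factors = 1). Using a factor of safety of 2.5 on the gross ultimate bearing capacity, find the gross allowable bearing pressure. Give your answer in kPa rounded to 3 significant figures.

q_all ≈ 222 kPa

Water table at ground surface, so effective unit weight γ' = 17.7 − 9.81 = 7.89 kN/m³ is used throughout; overburden q = 7.89 × 2.55 = 20.119 kPa; the same γ' applies in the ½γBN_γ term.
Surcharge term q·N_q = 20.119 × 21.9 = 440.62 kPa; self-weight term 0.5·γ·B·N_γ·s_γ = 0.5 × 7.89 × 1.8 × 20.2 × 0.8 = 114.75 kPa.
q_ult = 440.62 + 114.75 = 555.37 kPa.
q_all = 555.37 / 2.5 = 222.15 kPa.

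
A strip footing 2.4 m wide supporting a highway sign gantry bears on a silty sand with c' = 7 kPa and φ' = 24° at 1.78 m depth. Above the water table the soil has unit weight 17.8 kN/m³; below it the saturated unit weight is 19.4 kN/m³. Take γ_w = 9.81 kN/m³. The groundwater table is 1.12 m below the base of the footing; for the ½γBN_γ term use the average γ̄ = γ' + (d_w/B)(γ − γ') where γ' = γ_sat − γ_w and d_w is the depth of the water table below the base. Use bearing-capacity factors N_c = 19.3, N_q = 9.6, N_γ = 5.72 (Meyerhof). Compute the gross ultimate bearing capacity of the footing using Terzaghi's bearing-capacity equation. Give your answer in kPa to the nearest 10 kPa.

Effective surcharge at the founding depth q = γ·D_f = 17.8 × 1.78 = 31.684 kPa.
With d_w = 1.12 m < B, γ̄ = 9.59 + (1.12/2.4) × (17.8 − 9.59) = 13.421 kN/m³.
q_ult = c·N_c + q·N_q + 0.5·γ·B·N_γ
     = 7 × 19.3 + 31.684 × 9.6 + 0.5 × 13.421 × 2.4 × 5.72
     = 135.1 + 304.17 + 92.124 = 531.39 kPa.

q_ult ≈ 530 kPa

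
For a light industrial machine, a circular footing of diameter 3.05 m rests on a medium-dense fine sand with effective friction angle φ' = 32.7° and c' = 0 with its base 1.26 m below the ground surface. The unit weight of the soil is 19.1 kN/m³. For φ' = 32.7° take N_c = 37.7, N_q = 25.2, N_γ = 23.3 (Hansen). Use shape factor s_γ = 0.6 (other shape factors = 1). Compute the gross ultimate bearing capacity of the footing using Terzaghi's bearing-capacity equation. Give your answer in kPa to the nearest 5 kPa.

Effective surcharge at the founding depth q = γ·D_f = 19.1 × 1.26 = 24.066 kPa.
q_ult = q·N_q + 0.5·γ·B·N_γ·s_γ
     = 24.066 × 25.2 + 0.5 × 19.1 × 3.05 × 23.3 × 0.6
     = 606.46 + 407.2 = 1013.7 kPa.

q_ult ≈ 1015 kPa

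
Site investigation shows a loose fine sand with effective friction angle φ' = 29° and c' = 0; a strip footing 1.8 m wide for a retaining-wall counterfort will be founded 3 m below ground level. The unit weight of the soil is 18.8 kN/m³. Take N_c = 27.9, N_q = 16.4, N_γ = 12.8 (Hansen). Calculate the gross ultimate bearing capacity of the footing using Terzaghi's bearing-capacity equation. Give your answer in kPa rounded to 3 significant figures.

q = γ·D_f = 18.8 × 3 = 56.4 kPa.
q·N_q = 56.4 × 16.4 = 924.96 kPa
0.5·γ·B·N_γ = 0.5 × 18.8 × 1.8 × 12.8 = 216.58 kPa
q_ult = 924.96 + 216.58 = 1141.5 kPa.

q_ult ≈ 1140 kPa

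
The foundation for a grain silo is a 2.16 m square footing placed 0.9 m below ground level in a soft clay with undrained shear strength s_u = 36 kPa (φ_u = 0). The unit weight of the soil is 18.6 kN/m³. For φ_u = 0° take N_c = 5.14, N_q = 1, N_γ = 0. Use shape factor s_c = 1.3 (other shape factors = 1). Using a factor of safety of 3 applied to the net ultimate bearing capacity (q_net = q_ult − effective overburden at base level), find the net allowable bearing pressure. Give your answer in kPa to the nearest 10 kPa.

Overburden at base level: q = 18.6 × 0.9 = 16.74 kPa.
Cohesion term c·N_c·s_c = 36 × 5.14 × 1.3 = 240.55 kPa; surcharge term q·N_q = 16.74 × 1 = 16.74 kPa.
q_ult = 240.55 + 16.74 = 257.29 kPa.
Net ultimate: q_net = 257.29 − 16.74 = 240.55 kPa.
q_all(net) = 240.55 / 3 = 80.184 kPa.

q_all(net) ≈ 80 kPa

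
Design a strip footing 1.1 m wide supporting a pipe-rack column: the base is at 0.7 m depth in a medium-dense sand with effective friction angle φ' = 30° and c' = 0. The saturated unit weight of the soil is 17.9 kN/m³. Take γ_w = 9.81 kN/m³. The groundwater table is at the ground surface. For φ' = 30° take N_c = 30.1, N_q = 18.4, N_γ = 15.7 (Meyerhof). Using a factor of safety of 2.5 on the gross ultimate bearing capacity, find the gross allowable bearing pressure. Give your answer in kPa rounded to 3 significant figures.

q_all ≈ 69.6 kPa

γ' = 17.9 − 9.81 = 8.09 kN/m³ (submerged throughout). q = 8.09 × 0.7 = 5.663 kPa; the same γ' applies in the ½γBN_γ term.
q·N_q = 5.663 × 18.4 = 104.2 kPa
0.5·γ·B·N_γ = 0.5 × 8.09 × 1.1 × 15.7 = 69.857 kPa
q_ult = 104.2 + 69.857 = 174.06 kPa.
q_all = 174.06 / 2.5 = 69.623 kPa.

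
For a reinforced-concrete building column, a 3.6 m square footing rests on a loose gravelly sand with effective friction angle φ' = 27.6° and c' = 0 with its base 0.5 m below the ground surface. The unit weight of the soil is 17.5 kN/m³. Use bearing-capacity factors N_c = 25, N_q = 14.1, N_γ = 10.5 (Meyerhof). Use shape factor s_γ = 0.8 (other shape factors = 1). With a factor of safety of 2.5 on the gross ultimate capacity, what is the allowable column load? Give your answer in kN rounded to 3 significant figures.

P_all ≈ 2010 kN

Overburden at base level: q = 17.5 × 0.5 = 8.75 kPa.
Surcharge term q·N_q = 8.75 × 14.1 = 123.38 kPa; self-weight term 0.5·γ·B·N_γ·s_γ = 0.5 × 17.5 × 3.6 × 10.5 × 0.8 = 264.6 kPa.
q_ult = 123.38 + 264.6 = 387.98 kPa.
Gross allowable pressure q_all = 387.98 / 2.5 = 155.19 kPa.
Footing area = 12.96 m², so allowable column load = 155.19 × 12.96 = 2011.3 kN.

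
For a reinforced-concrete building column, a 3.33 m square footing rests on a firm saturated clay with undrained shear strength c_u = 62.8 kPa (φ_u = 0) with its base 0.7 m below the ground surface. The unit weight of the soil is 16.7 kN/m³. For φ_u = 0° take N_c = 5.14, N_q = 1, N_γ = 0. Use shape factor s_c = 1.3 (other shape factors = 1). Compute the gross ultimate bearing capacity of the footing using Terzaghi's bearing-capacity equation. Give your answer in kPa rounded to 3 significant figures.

q_ult ≈ 431 kPa

Effective surcharge at the founding depth q = γ·D_f = 16.7 × 0.7 = 11.69 kPa.
q_ult = c·N_c·s_c + q·N_q
     = 62.8 × 5.14 × 1.3 + 11.69 × 1
     = 419.63 + 11.69 = 431.32 kPa.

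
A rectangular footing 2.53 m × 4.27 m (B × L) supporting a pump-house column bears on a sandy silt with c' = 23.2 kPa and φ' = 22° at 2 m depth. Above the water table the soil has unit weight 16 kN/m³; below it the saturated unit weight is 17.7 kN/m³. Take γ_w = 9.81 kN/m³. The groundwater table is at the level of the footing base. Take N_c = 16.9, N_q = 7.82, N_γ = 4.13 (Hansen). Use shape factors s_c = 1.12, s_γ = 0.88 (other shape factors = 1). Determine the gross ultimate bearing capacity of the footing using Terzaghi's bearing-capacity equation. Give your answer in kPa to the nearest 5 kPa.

q_ult ≈ 725 kPa

q = γ·D_f = 16 × 2 = 32 kPa.
For the ½γBN_γ term take γ' = 17.7 − 9.81 = 7.89 kN/m³ (soil below base is submerged).
c·N_c·s_c = 23.2 × 16.9 × 1.12 = 439.13 kPa
q·N_q = 32 × 7.82 = 250.24 kPa
0.5·γ·B·N_γ·s_γ = 0.5 × 7.89 × 2.53 × 4.13 × 0.88 = 36.274 kPa
q_ult = 439.13 + 250.24 + 36.274 = 725.64 kPa.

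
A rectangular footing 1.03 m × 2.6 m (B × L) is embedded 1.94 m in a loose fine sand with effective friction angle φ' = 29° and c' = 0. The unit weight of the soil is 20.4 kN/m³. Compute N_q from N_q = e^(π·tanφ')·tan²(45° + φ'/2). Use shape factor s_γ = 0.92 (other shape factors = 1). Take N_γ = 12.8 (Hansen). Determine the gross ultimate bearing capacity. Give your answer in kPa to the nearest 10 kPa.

q_ult ≈ 770 kPa

tan29° = 0.5543, so N_q = e^(π×0.5543)·tan²(59.5°) = 5.705 × 2.882 = 16.44.
q = γ·D_f = 20.4 × 1.94 = 39.576 kPa.
q·N_q = 39.576 × 16.443 = 650.76 kPa
0.5·γ·B·N_γ·s_γ = 0.5 × 20.4 × 1.03 × 12.8 × 0.92 = 123.72 kPa
q_ult = 650.76 + 123.72 = 774.48 kPa.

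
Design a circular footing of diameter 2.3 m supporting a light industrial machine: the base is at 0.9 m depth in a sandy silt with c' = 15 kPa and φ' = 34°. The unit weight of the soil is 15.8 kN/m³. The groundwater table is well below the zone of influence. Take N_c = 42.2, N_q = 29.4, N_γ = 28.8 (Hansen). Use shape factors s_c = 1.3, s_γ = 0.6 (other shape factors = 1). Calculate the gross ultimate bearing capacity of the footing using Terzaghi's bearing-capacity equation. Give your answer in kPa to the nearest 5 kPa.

q = γ·D_f = 15.8 × 0.9 = 14.22 kPa.
c·N_c·s_c = 15 × 42.2 × 1.3 = 822.9 kPa
q·N_q = 14.22 × 29.4 = 418.07 kPa
0.5·γ·B·N_γ·s_γ = 0.5 × 15.8 × 2.3 × 28.8 × 0.6 = 313.98 kPa
q_ult = 822.9 + 418.07 + 313.98 = 1554.9 kPa.

q_ult ≈ 1555 kPa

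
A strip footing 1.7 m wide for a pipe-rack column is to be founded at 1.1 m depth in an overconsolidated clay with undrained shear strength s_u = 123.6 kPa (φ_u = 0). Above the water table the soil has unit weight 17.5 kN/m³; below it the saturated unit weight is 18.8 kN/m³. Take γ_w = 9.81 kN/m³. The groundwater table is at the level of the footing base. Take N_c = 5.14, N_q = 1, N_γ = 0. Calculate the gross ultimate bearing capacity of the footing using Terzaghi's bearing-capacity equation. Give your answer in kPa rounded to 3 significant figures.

q_ult ≈ 655 kPa

q = γ·D_f = 17.5 × 1.1 = 19.25 kPa.
c·N_c = 123.6 × 5.14 = 635.3 kPa
q·N_q = 19.25 × 1 = 19.25 kPa
q_ult = 635.3 + 19.25 = 654.55 kPa.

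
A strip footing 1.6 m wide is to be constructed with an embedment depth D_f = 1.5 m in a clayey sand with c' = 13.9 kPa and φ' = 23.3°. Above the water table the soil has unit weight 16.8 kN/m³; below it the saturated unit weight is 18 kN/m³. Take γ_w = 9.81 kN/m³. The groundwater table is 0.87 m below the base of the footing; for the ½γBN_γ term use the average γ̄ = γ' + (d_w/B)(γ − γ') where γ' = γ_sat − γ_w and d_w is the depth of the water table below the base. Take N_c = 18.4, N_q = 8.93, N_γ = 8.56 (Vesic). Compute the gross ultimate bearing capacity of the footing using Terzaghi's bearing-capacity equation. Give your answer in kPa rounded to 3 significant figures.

q_ult ≈ 569 kPa

Overburden at base level: q = 16.8 × 1.5 = 25.2 kPa.
The water table is 0.87 m below the base (< B = 1.6 m), so the ½γBN_γ term uses γ̄ = γ' + (d_w/B)(γ − γ') = 8.19 + (0.87/1.6)(16.8 − 8.19) = 12.872 kN/m³.
Cohesion term c·N_c = 13.9 × 18.4 = 255.76 kPa; surcharge term q·N_q = 25.2 × 8.93 = 225.04 kPa; self-weight term 0.5·γ·B·N_γ = 0.5 × 12.872 × 1.6 × 8.56 = 88.145 kPa.
q_ult = 255.76 + 225.04 + 88.145 = 568.94 kPa.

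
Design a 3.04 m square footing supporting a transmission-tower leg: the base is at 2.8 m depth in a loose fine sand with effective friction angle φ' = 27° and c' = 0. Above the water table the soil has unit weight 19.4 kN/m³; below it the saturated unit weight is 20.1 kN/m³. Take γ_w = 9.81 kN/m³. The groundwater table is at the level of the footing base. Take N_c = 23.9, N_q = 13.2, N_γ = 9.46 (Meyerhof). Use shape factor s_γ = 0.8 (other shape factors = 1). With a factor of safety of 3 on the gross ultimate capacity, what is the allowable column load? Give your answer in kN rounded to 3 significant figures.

q = γ·D_f = 19.4 × 2.8 = 54.32 kPa.
For the ½γBN_γ term take γ' = 20.1 − 9.81 = 10.29 kN/m³ (soil below base is submerged).
q·N_q = 54.32 × 13.2 = 717.02 kPa
0.5·γ·B·N_γ·s_γ = 0.5 × 10.29 × 3.04 × 9.46 × 0.8 = 118.37 kPa
q_ult = 717.02 + 118.37 = 835.39 kPa.
Gross allowable pressure q_all = 835.39 / 3 = 278.46 kPa.
Footing area = 9.2416 m², so allowable column load = 278.46 × 9.2416 = 2573.5 kN.

P_all ≈ 2570 kN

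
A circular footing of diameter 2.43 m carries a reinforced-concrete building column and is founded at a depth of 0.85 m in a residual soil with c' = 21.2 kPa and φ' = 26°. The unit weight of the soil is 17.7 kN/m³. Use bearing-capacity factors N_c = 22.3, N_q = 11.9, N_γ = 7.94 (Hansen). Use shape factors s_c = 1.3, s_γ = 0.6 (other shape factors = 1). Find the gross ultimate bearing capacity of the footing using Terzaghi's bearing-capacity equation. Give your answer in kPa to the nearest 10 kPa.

q_ult ≈ 900 kPa

q = γ·D_f = 17.7 × 0.85 = 15.045 kPa.
c·N_c·s_c = 21.2 × 22.3 × 1.3 = 614.59 kPa
q·N_q = 15.045 × 11.9 = 179.04 kPa
0.5·γ·B·N_γ·s_γ = 0.5 × 17.7 × 2.43 × 7.94 × 0.6 = 102.45 kPa
q_ult = 614.59 + 179.04 + 102.45 = 896.08 kPa.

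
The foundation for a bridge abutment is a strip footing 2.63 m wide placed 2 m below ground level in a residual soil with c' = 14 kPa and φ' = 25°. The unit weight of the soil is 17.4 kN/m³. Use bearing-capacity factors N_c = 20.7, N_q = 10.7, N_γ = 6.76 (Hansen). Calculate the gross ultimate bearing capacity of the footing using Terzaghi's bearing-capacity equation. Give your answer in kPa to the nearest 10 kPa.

q_ult ≈ 820 kPa

q = γ·D_f = 17.4 × 2 = 34.8 kPa.
c·N_c = 14 × 20.7 = 289.8 kPa
q·N_q = 34.8 × 10.7 = 372.36 kPa
0.5·γ·B·N_γ = 0.5 × 17.4 × 2.63 × 6.76 = 154.68 kPa
q_ult = 289.8 + 372.36 + 154.68 = 816.84 kPa.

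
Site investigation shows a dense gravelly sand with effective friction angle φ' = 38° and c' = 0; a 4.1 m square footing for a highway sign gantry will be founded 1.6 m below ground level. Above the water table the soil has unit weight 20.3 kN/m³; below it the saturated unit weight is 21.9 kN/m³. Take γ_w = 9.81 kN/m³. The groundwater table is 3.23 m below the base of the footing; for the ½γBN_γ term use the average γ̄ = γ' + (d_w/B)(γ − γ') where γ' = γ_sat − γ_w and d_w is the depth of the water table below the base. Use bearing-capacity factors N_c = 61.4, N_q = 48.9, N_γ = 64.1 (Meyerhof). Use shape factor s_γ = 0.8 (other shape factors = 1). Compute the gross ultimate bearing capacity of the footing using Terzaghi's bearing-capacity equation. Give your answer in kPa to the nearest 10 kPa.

Overburden at base level: q = 20.3 × 1.6 = 32.48 kPa.
The water table is 3.23 m below the base (< B = 4.1 m), so the ½γBN_γ term uses γ̄ = γ' + (d_w/B)(γ − γ') = 12.09 + (3.23/4.1)(20.3 − 12.09) = 18.558 kN/m³.
Surcharge term q·N_q = 32.48 × 48.9 = 1588.3 kPa; self-weight term 0.5·γ·B·N_γ·s_γ = 0.5 × 18.558 × 4.1 × 64.1 × 0.8 = 1950.9 kPa.
q_ult = 1588.3 + 1950.9 = 3539.2 kPa.

q_ult ≈ 3540 kPa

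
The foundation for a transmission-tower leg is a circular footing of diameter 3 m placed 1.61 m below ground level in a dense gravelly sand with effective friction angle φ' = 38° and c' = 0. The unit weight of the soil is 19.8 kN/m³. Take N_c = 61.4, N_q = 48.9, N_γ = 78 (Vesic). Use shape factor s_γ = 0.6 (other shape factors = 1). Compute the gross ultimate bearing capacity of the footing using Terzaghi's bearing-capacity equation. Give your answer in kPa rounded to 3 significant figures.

Overburden at base level: q = 19.8 × 1.61 = 31.878 kPa.
Surcharge term q·N_q = 31.878 × 48.9 = 1558.8 kPa; self-weight term 0.5·γ·B·N_γ·s_γ = 0.5 × 19.8 × 3 × 78 × 0.6 = 1390 kPa.
q_ult = 1558.8 + 1390 = 2948.8 kPa.

q_ult ≈ 2950 kPa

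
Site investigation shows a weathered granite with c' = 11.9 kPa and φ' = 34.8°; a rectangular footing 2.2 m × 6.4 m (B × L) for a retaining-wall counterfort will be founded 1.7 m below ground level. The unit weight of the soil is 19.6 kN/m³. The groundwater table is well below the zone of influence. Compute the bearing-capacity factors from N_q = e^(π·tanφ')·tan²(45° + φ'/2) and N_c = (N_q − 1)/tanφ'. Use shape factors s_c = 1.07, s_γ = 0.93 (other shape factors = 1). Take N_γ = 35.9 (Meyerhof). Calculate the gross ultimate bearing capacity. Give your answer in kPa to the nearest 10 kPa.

q_ult ≈ 2380 kPa

tan34.8° = 0.695, so N_q = e^(π×0.695)·tan²(62.4°) = 8.877 × 3.659 = 32.48.
N_c = (32.48 − 1)/tan34.8° = 45.29.
Overburden at base level: q = 19.6 × 1.7 = 33.32 kPa.
Cohesion term c·N_c·s_c = 11.9 × 45.294 × 1.07 = 576.73 kPa; surcharge term q·N_q = 33.32 × 32.48 = 1082.2 kPa; self-weight term 0.5·γ·B·N_γ·s_γ = 0.5 × 19.6 × 2.2 × 35.9 × 0.93 = 719.82 kPa.
q_ult = 576.73 + 1082.2 + 719.82 = 2378.8 kPa.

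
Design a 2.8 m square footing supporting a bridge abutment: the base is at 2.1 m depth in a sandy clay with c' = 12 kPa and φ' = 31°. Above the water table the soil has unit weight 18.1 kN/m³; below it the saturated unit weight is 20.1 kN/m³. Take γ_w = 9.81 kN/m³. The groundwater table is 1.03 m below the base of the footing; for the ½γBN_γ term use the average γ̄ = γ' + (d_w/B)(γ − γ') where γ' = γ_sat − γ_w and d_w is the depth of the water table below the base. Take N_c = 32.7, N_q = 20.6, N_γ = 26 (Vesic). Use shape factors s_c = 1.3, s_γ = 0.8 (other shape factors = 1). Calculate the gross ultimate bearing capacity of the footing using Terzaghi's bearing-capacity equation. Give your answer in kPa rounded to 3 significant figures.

q_ult ≈ 1680 kPa

Overburden at base level: q = 18.1 × 2.1 = 38.01 kPa.
The water table is 1.03 m below the base (< B = 2.8 m), so the ½γBN_γ term uses γ̄ = γ' + (d_w/B)(γ − γ') = 10.29 + (1.03/2.8)(18.1 − 10.29) = 13.163 kN/m³.
Cohesion term c·N_c·s_c = 12 × 32.7 × 1.3 = 510.12 kPa; surcharge term q·N_q = 38.01 × 20.6 = 783.01 kPa; self-weight term 0.5·γ·B·N_γ·s_γ = 0.5 × 13.163 × 2.8 × 26 × 0.8 = 383.31 kPa.
q_ult = 510.12 + 783.01 + 383.31 = 1676.4 kPa.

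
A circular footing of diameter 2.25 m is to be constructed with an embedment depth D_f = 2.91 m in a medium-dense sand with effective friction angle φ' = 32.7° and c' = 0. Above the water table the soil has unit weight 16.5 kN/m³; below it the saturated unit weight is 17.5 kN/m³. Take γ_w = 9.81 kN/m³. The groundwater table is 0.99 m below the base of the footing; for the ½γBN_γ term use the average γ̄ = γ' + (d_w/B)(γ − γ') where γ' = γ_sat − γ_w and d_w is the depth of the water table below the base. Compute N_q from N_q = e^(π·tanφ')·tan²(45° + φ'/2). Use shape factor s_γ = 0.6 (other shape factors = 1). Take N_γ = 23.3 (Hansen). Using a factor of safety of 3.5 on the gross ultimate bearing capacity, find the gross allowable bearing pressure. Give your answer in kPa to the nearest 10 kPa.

N_q = e^(π·tan32.7°)·tan²(61.35°) = 25.18.
Effective surcharge at the founding depth q = γ·D_f = 16.5 × 2.91 = 48.015 kPa.
With d_w = 0.99 m < B, γ̄ = 7.69 + (0.99/2.25) × (16.5 − 7.69) = 11.566 kN/m³.
q_ult = q·N_q + 0.5·γ·B·N_γ·s_γ
     = 48.015 × 25.175 + 0.5 × 11.566 × 2.25 × 23.3 × 0.6
     = 1208.8 + 181.91 = 1390.7 kPa.
q_all = 1390.7 / 3.5 = 397.34 kPa.

q_all ≈ 400 kPa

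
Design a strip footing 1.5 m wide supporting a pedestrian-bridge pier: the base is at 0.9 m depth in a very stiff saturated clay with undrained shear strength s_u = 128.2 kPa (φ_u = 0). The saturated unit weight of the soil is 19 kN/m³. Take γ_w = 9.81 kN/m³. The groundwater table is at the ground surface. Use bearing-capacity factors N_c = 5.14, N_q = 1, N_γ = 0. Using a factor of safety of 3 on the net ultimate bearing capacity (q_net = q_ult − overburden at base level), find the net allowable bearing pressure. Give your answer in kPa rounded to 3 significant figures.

With the water table at the surface the whole profile is submerged: γ' = 19 − 9.81 = 9.19 kN/m³, so q = γ'·D_f = 8.271 kPa.
q_ult = c·N_c + q·N_q
     = 128.2 × 5.14 + 8.271 × 1
     = 658.95 + 8.271 = 667.22 kPa.
q_net = 667.22 − 8.271 = 658.95 kPa.
q_all(net) = 658.95 / 3 = 219.65 kPa.

q_all(net) ≈ 220 kPa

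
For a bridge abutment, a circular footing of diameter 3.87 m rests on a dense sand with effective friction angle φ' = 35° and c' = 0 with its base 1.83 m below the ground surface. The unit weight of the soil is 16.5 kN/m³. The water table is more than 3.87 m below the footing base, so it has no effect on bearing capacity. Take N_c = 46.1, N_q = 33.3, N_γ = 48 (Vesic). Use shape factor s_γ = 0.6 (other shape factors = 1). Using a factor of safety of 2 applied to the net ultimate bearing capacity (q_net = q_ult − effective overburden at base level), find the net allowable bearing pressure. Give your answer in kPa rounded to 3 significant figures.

q = γ·D_f = 16.5 × 1.83 = 30.195 kPa.
q·N_q = 30.195 × 33.3 = 1005.5 kPa
0.5·γ·B·N_γ·s_γ = 0.5 × 16.5 × 3.87 × 48 × 0.6 = 919.51 kPa
q_ult = 1005.5 + 919.51 = 1925 kPa.
Net ultimate: q_net = 1925 − 30.195 = 1894.8 kPa.
q_all(net) = 1894.8 / 2 = 947.41 kPa.

q_all(net) ≈ 947 kPa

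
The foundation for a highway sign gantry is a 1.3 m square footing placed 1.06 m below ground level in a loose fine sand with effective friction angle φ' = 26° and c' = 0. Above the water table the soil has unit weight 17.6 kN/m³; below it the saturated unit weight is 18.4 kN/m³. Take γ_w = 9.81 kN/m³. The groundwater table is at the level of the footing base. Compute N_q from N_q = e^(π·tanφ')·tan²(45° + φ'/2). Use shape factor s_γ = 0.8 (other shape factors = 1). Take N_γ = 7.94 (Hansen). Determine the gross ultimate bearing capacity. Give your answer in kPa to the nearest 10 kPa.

q_ult ≈ 260 kPa

tan26° = 0.4877, so N_q = e^(π×0.4877)·tan²(58°) = 4.629 × 2.561 = 11.85.
Overburden at base level: q = 17.6 × 1.06 = 18.656 kPa.
Below the base the soil is submerged, so the ½γBN_γ term uses γ' = 18.4 − 9.81 = 8.59 kN/m³.
Surcharge term q·N_q = 18.656 × 11.854 = 221.15 kPa; self-weight term 0.5·γ·B·N_γ·s_γ = 0.5 × 8.59 × 1.3 × 7.94 × 0.8 = 35.466 kPa.
q_ult = 221.15 + 35.466 = 256.62 kPa.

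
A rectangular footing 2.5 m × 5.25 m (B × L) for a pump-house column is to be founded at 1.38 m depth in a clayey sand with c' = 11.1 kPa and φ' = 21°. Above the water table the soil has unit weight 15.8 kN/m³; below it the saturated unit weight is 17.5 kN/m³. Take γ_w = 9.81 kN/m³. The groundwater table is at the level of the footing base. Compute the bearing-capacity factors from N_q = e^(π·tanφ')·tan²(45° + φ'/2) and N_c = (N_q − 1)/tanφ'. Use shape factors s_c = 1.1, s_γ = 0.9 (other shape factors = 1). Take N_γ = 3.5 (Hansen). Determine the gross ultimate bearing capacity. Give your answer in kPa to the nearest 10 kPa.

q_ult ≈ 380 kPa

tan21° = 0.3839, so N_q = e^(π×0.3839)·tan²(55.5°) = 3.34 × 2.117 = 7.07.
N_c = (7.07 − 1)/tan21° = 15.81.
Overburden at base level: q = 15.8 × 1.38 = 21.804 kPa.
Below the base the soil is submerged, so the ½γBN_γ term uses γ' = 17.5 − 9.81 = 7.69 kN/m³.
Cohesion term c·N_c·s_c = 11.1 × 15.815 × 1.1 = 193.1 kPa; surcharge term q·N_q = 21.804 × 7.0708 = 154.17 kPa; self-weight term 0.5·γ·B·N_γ·s_γ = 0.5 × 7.69 × 2.5 × 3.5 × 0.9 = 30.279 kPa.
q_ult = 193.1 + 154.17 + 30.279 = 377.55 kPa.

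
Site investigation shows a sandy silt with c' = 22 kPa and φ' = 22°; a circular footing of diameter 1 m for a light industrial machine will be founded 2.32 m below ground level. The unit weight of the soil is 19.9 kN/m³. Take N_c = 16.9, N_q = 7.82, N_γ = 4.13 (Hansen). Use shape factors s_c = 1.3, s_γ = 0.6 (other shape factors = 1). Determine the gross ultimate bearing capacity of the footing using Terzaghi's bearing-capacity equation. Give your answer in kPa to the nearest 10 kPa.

q_ult ≈ 870 kPa

Overburden at base level: q = 19.9 × 2.32 = 46.168 kPa.
Cohesion term c·N_c·s_c = 22 × 16.9 × 1.3 = 483.34 kPa; surcharge term q·N_q = 46.168 × 7.82 = 361.03 kPa; self-weight term 0.5·γ·B·N_γ·s_γ = 0.5 × 19.9 × 1 × 4.13 × 0.6 = 24.656 kPa.
q_ult = 483.34 + 361.03 + 24.656 = 869.03 kPa.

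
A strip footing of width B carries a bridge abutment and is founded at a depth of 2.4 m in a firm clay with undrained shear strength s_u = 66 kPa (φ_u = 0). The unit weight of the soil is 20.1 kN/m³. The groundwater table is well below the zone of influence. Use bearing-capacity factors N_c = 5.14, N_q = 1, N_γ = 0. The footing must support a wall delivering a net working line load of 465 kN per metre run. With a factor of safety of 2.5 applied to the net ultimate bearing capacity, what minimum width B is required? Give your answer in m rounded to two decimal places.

Overburden at base level: q = 20.1 × 2.4 = 48.24 kPa.
Cohesion term c·N_c = 66 × 5.14 = 339.24 kPa; surcharge term q·N_q = 48.24 × 1 = 48.24 kPa.
q_ult = 339.24 + 48.24 = 387.48 kPa.
For φ = 0 the ½γBN_γ term vanishes, so q_ult is independent of B. q_net = 387.48 − 48.24 = 339.24 kPa; q_all(net) = 339.24/2.5 = 135.7 kPa.
Required width B = w / q_all(net) = 465 / 135.7 = 3.427 m.

B = 3.43 m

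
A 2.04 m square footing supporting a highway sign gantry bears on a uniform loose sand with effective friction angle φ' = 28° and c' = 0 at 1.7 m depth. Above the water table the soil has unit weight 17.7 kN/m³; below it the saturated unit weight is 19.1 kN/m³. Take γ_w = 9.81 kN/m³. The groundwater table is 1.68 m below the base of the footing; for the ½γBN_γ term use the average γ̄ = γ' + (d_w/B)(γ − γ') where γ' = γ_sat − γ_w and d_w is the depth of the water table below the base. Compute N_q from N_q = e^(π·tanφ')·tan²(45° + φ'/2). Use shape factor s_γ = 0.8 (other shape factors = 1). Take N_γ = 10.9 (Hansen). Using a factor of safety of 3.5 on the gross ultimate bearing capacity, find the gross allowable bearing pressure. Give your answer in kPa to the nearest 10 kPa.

q_all ≈ 170 kPa

N_q = e^(π·tan28°)·tan²(59°) = 14.72.
q = γ·D_f = 17.7 × 1.7 = 30.09 kPa.
γ' = 9.29 kN/m³; averaging over the depth B below the base, γ̄ = γ' + (d_w/B)(γ − γ') = 16.216 kN/m³.
q·N_q = 30.09 × 14.72 = 442.92 kPa
0.5·γ·B·N_γ·s_γ = 0.5 × 16.216 × 2.04 × 10.9 × 0.8 = 144.23 kPa
q_ult = 442.92 + 144.23 = 587.15 kPa.
q_all = 587.15 / 3.5 = 167.76 kPa.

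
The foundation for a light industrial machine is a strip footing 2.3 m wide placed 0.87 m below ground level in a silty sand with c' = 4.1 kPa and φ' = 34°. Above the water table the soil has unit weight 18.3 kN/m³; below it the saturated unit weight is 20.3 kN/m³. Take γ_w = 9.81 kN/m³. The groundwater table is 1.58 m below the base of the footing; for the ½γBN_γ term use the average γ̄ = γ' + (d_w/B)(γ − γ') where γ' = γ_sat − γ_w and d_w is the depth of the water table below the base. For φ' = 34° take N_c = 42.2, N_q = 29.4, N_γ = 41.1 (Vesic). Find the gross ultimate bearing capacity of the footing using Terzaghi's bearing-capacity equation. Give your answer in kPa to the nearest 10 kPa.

Overburden at base level: q = 18.3 × 0.87 = 15.921 kPa.
The water table is 1.58 m below the base (< B = 2.3 m), so the ½γBN_γ term uses γ̄ = γ' + (d_w/B)(γ − γ') = 10.49 + (1.58/2.3)(18.3 − 10.49) = 15.855 kN/m³.
Cohesion term c·N_c = 4.1 × 42.2 = 173.02 kPa; surcharge term q·N_q = 15.921 × 29.4 = 468.08 kPa; self-weight term 0.5·γ·B·N_γ = 0.5 × 15.855 × 2.3 × 41.1 = 749.39 kPa.
q_ult = 173.02 + 468.08 + 749.39 = 1390.5 kPa.

q_ult ≈ 1390 kPa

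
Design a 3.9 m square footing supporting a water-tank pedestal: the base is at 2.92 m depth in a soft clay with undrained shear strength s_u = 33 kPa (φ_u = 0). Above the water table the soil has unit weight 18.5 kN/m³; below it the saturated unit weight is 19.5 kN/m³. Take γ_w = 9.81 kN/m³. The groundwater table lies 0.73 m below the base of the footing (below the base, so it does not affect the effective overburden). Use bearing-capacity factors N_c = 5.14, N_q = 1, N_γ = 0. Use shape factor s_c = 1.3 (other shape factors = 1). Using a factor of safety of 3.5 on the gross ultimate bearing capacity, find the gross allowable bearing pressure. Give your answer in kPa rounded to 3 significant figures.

q_all ≈ 78.4 kPa

q = γ·D_f = 18.5 × 2.92 = 54.02 kPa.
c·N_c·s_c = 33 × 5.14 × 1.3 = 220.51 kPa
q·N_q = 54.02 × 1 = 54.02 kPa
q_ult = 220.51 + 54.02 = 274.53 kPa.
q_all = 274.53 / 3.5 = 78.436 kPa.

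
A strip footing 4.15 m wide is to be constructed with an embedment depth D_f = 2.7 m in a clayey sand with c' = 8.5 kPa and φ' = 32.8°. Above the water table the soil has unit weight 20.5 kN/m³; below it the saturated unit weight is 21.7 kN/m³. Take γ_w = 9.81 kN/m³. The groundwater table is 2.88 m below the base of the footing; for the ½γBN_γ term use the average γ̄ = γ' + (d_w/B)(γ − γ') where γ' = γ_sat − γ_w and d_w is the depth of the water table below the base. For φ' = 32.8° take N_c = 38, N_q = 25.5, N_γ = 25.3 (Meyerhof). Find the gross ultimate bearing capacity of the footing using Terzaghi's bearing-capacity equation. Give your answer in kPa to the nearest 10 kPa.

Effective surcharge at the founding depth q = γ·D_f = 20.5 × 2.7 = 55.35 kPa.
With d_w = 2.88 m < B, γ̄ = 11.89 + (2.88/4.15) × (20.5 − 11.89) = 17.865 kN/m³.
q_ult = c·N_c + q·N_q + 0.5·γ·B·N_γ
     = 8.5 × 38 + 55.35 × 25.5 + 0.5 × 17.865 × 4.15 × 25.3
     = 323 + 1411.4 + 937.87 = 2672.3 kPa.

q_ult ≈ 2670 kPa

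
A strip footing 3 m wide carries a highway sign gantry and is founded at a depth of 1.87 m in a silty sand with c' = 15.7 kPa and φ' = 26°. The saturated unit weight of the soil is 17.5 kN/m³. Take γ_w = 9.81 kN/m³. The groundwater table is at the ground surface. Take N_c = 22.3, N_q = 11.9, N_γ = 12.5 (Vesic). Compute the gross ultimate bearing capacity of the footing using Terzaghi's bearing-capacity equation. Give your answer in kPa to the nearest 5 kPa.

q_ult ≈ 665 kPa

γ' = 17.5 − 9.81 = 7.69 kN/m³ (submerged throughout). q = 7.69 × 1.87 = 14.38 kPa; the same γ' applies in the ½γBN_γ term.
c·N_c = 15.7 × 22.3 = 350.11 kPa
q·N_q = 14.38 × 11.9 = 171.13 kPa
0.5·γ·B·N_γ = 0.5 × 7.69 × 3 × 12.5 = 144.19 kPa
q_ult = 350.11 + 171.13 + 144.19 = 665.42 kPa.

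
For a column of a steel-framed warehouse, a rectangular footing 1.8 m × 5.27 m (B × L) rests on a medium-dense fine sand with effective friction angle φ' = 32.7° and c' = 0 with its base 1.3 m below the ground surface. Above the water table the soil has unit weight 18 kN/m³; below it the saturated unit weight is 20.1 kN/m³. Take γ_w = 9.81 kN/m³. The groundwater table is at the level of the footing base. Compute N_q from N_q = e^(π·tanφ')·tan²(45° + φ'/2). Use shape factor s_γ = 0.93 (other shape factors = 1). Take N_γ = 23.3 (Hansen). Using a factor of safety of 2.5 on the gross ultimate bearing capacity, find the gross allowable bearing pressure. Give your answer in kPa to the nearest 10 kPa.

N_q = e^(π·tan32.7°)·tan²(61.35°) = 25.18.
q = γ·D_f = 18 × 1.3 = 23.4 kPa.
For the ½γBN_γ term take γ' = 20.1 − 9.81 = 10.29 kN/m³ (soil below base is submerged).
q·N_q = 23.4 × 25.175 = 589.1 kPa
0.5·γ·B·N_γ·s_γ = 0.5 × 10.29 × 1.8 × 23.3 × 0.93 = 200.68 kPa
q_ult = 589.1 + 200.68 = 789.77 kPa.
q_all = 789.77 / 2.5 = 315.91 kPa.

q_all ≈ 320 kPa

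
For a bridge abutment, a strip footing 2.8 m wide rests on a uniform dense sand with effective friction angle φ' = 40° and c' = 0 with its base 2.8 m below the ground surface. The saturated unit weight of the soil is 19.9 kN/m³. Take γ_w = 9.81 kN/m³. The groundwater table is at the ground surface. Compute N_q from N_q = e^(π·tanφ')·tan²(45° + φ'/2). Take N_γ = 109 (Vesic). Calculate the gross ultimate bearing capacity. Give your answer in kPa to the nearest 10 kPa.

q_ult ≈ 3350 kPa

tan40° = 0.8391, so N_q = e^(π×0.8391)·tan²(65°) = 13.959 × 4.599 = 64.2.
γ' = 19.9 − 9.81 = 10.09 kN/m³ (submerged throughout). q = 10.09 × 2.8 = 28.252 kPa; the same γ' applies in the ½γBN_γ term.
q·N_q = 28.252 × 64.195 = 1813.6 kPa
0.5·γ·B·N_γ = 0.5 × 10.09 × 2.8 × 109 = 1539.7 kPa
q_ult = 1813.6 + 1539.7 = 3353.4 kPa.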